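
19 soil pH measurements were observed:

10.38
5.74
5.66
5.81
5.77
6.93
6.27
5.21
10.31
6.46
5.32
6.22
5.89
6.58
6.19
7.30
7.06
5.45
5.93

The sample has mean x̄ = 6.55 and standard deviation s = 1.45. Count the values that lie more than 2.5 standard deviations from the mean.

Cutoffs: x̄ ± 2.5s = [2.925, 10.175].
Outside the cutoffs: 10.31, 10.38.

2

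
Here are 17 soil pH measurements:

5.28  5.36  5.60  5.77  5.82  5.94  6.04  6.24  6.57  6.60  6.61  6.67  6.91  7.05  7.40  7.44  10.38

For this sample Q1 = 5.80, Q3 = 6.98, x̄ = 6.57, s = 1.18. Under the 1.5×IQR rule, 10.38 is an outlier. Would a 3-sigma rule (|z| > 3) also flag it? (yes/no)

z = (10.38 − 6.57) / 1.18 = 3.23.
|z| = 3.23 > 3.

yes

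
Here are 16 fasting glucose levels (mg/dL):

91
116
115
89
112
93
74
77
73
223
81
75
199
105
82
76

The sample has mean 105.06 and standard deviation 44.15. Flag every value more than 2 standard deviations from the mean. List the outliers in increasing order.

Cutoffs at x̄ ± 2s: 105.06 ± 2·44.15 = [16.76, 193.36].
199: z = 2.13, |z| > 2 → outlier.
223: z = 2.67, |z| > 2 → outlier.
Every other value lies within [16.76, 193.36].

199, 223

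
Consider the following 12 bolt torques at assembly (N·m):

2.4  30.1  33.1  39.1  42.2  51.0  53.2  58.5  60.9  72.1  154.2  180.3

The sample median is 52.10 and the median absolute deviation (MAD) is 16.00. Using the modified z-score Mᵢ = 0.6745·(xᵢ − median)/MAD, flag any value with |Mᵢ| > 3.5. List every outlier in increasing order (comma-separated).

|Mᵢ| > 3.5 ⇔ |xᵢ − 52.10| > 3.5·16.00/0.6745 = 83.02.
So outliers lie outside [-30.92, 135.12].
154.2: M = 4.30 → outlier.
180.3: M = 5.40 → outlier.

154.2, 180.3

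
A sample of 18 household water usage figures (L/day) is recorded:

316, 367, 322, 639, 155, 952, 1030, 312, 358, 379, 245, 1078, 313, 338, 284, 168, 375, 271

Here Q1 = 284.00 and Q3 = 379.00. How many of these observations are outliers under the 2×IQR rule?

IQR = 95.00; fences at 284.00 − 190.00 = 94.00 and 379.00 + 190.00 = 569.00.
Outside the cutoffs: 639, 952, 1030, 1078.

4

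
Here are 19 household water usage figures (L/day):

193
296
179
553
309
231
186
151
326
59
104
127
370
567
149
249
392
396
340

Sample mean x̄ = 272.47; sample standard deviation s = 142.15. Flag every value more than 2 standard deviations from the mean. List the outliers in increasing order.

Cutoffs at x̄ ± 2s: 272.47 ± 2·142.15 = [-11.83, 556.77].
567: z = 2.07, |z| > 2 → outlier.
Every other value lies within [-11.83, 556.77].

567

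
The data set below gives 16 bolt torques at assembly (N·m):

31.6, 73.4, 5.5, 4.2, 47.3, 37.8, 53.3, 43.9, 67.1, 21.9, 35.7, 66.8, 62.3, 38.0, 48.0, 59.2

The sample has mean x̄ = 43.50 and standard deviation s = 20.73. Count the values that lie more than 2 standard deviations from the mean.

0

Cutoffs: x̄ ± 2s = [2.04, 84.96].
Every value lies within the cutoffs.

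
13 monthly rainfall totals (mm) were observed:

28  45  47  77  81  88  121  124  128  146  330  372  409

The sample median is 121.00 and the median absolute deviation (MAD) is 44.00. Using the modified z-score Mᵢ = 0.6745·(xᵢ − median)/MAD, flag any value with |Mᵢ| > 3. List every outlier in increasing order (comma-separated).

330, 372, 409

|Mᵢ| > 3 ⇔ |xᵢ − 121.00| > 3·44.00/0.6745 = 195.70.
So outliers lie outside [-74.70, 316.70].
330: M = 3.20 → outlier.
372: M = 3.85 → outlier.
409: M = 4.41 → outlier.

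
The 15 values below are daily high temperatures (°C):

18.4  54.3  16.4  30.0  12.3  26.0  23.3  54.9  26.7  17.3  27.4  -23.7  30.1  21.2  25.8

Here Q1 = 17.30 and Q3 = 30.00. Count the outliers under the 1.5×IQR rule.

3

IQR = 12.70; fences at 17.30 − 19.05 = -1.75 and 30.00 + 19.05 = 49.05.
Outside the cutoffs: -23.7, 54.3, 54.9.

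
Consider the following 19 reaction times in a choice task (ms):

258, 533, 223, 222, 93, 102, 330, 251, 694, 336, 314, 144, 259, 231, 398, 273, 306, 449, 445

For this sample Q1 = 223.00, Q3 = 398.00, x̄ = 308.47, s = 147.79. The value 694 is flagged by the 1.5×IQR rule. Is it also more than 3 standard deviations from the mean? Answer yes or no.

z = (694 − 308.47) / 147.79 = 2.61.
|z| = 2.61 ≤ 3.

no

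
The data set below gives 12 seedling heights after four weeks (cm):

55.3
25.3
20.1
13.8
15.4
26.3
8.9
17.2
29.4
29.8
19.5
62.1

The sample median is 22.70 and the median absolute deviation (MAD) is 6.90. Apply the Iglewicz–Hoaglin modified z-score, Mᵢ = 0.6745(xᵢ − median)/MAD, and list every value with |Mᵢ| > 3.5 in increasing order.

62.1

|Mᵢ| > 3.5 ⇔ |xᵢ − 22.70| > 3.5·6.90/0.6745 = 35.80.
So outliers lie outside [-13.10, 58.50].
62.1: M = 3.85 → outlier.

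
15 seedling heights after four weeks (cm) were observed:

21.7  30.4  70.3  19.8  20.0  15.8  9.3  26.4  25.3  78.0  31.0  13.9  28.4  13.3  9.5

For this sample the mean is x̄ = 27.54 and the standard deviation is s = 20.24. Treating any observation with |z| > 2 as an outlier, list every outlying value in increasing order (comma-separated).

70.3, 78.0

Cutoffs at x̄ ± 2s: 27.54 ± 2·20.24 = [-12.94, 68.02].
70.3: z = 2.11, |z| > 2 → outlier.
78.0: z = 2.49, |z| > 2 → outlier.
Every other value lies within [-12.94, 68.02].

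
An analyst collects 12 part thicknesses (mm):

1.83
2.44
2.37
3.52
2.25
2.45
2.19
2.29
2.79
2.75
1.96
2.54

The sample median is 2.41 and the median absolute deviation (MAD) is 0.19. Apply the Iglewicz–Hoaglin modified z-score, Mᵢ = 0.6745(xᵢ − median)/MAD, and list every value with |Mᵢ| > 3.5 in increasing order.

3.52

|Mᵢ| > 3.5 ⇔ |xᵢ − 2.41| > 3.5·0.19/0.6745 = 0.99.
So outliers lie outside [1.42, 3.40].
3.52: M = 3.94 → outlier.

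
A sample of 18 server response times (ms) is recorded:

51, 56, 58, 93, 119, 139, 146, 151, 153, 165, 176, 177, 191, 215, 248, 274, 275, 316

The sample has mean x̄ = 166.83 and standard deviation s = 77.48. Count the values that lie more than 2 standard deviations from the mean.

0

Cutoffs: x̄ ± 2s = [11.87, 321.79].
Every value lies within the cutoffs.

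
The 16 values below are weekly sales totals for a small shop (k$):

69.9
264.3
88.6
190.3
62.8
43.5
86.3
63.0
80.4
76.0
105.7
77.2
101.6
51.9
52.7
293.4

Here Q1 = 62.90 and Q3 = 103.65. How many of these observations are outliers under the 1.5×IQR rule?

3

IQR = 40.75; fences at 62.90 − 61.125 = 1.775 and 103.65 + 61.125 = 164.775.
Outside the cutoffs: 190.3, 264.3, 293.4.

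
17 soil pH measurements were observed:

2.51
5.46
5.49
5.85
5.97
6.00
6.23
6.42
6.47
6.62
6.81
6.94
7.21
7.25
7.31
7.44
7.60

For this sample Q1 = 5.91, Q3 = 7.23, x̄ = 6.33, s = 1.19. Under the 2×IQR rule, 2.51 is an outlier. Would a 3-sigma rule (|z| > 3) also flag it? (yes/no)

yes

z = (2.51 − 6.33) / 1.19 = -3.21.
|z| = 3.21 > 3.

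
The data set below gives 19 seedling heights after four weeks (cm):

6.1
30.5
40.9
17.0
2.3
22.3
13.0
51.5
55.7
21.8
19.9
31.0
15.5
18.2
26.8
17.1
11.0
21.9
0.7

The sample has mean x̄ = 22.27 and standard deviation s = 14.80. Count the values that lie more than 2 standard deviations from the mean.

Cutoffs: x̄ ± 2s = [-7.33, 51.87].
Outside the cutoffs: 55.7.

1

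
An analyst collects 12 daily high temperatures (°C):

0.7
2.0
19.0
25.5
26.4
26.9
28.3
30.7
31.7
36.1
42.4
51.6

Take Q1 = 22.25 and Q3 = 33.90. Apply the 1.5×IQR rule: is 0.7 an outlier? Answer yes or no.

yes

IQR = Q3 − Q1 = 33.90 − 22.25 = 11.65.
Lower fence = Q1 − 1.5·IQR = 22.25 − 17.475 = 4.775.
Upper fence = Q3 + 1.5·IQR = 33.90 + 17.475 = 51.375.
0.7 lies below the lower fence.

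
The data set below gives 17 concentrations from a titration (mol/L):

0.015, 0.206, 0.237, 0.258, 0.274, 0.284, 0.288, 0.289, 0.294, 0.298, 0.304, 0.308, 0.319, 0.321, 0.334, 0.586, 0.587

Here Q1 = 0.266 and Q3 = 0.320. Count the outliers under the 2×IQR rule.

3

IQR = 0.054; fences at 0.266 − 0.108 = 0.158 and 0.320 + 0.108 = 0.428.
Outside the cutoffs: 0.015, 0.586, 0.587.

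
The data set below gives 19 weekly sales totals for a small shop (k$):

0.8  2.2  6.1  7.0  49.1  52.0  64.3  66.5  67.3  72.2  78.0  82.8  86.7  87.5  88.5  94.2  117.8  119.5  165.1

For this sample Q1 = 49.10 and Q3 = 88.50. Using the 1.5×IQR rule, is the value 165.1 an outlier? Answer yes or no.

yes

IQR = Q3 − Q1 = 88.50 − 49.10 = 39.40.
Lower fence = Q1 − 1.5·IQR = 49.10 − 59.10 = -10.00.
Upper fence = Q3 + 1.5·IQR = 88.50 + 59.10 = 147.60.
165.1 lies above the upper fence.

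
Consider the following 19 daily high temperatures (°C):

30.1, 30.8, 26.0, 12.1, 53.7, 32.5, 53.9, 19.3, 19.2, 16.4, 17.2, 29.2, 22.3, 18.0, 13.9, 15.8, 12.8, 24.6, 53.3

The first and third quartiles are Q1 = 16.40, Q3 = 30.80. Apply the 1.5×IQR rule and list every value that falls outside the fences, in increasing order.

53.3, 53.7, 53.9

IQR = Q3 − Q1 = 30.80 − 16.40 = 14.40.
Lower fence = Q1 − 1.5·IQR = 16.40 − 21.60 = -5.20.
Upper fence = Q3 + 1.5·IQR = 30.80 + 21.60 = 52.40.
53.3 > 52.40 → outlier.
53.7 > 52.40 → outlier.
53.9 > 52.40 → outlier.
All remaining values lie within [-5.20, 52.40].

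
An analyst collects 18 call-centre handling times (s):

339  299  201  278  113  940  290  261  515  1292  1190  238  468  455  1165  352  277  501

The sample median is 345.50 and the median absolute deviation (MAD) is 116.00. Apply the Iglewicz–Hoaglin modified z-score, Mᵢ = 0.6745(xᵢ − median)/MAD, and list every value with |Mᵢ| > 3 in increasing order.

|Mᵢ| > 3 ⇔ |xᵢ − 345.50| > 3·116.00/0.6745 = 515.94.
So outliers lie outside [-170.44, 861.44].
940: M = 3.46 → outlier.
1165: M = 4.77 → outlier.
1190: M = 4.91 → outlier.
1292: M = 5.50 → outlier.

940, 1165, 1190, 1292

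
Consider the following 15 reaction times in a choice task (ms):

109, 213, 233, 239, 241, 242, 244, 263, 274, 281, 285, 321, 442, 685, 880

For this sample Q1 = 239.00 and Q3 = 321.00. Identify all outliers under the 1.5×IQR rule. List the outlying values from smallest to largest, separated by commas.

109, 685, 880

IQR = Q3 − Q1 = 321.00 − 239.00 = 82.00.
Lower fence = Q1 − 1.5·IQR = 239.00 − 123.00 = 116.00.
Upper fence = Q3 + 1.5·IQR = 321.00 + 123.00 = 444.00.
109 < 116.00 → outlier.
685 > 444.00 → outlier.
880 > 444.00 → outlier.
All remaining values lie within [116.00, 444.00].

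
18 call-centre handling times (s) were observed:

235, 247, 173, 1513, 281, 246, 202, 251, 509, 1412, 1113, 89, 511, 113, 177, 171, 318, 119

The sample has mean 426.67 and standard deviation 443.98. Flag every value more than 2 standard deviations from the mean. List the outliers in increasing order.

1412, 1513

Cutoffs at x̄ ± 2s: 426.67 ± 2·443.98 = [-461.29, 1314.63].
1412: z = 2.22, |z| > 2 → outlier.
1513: z = 2.45, |z| > 2 → outlier.
Every other value lies within [-461.29, 1314.63].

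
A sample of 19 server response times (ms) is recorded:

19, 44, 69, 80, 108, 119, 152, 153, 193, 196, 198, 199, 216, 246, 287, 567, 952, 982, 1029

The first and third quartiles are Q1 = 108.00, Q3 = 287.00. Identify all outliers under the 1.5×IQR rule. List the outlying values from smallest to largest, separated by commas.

567, 952, 982, 1029

IQR = Q3 − Q1 = 287.00 − 108.00 = 179.00.
Lower fence = Q1 − 1.5·IQR = 108.00 − 268.50 = -160.50.
Upper fence = Q3 + 1.5·IQR = 287.00 + 268.50 = 555.50.
567 > 555.50 → outlier.
952 > 555.50 → outlier.
982 > 555.50 → outlier.
1029 > 555.50 → outlier.
All remaining values lie within [-160.50, 555.50].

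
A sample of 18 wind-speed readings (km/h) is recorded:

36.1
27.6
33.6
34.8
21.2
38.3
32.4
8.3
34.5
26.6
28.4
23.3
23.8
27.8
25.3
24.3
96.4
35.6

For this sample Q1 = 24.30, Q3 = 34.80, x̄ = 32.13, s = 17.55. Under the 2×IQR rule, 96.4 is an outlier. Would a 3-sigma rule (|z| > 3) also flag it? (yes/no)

z = (96.4 − 32.13) / 17.55 = 3.66.
|z| = 3.66 > 3.

yes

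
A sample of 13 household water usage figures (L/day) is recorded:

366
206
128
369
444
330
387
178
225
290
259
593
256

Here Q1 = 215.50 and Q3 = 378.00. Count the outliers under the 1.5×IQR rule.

0

IQR = 162.50; fences at 215.50 − 243.75 = -28.25 and 378.00 + 243.75 = 621.75.
Every value lies within the cutoffs.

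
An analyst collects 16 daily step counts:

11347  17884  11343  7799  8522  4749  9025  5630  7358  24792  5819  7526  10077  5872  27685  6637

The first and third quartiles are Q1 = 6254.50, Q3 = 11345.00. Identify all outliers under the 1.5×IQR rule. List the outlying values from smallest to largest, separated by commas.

24792, 27685

IQR = Q3 − Q1 = 11345.00 − 6254.50 = 5090.50.
Lower fence = Q1 − 1.5·IQR = 6254.50 − 7635.75 = -1381.25.
Upper fence = Q3 + 1.5·IQR = 11345.00 + 7635.75 = 18980.75.
24792 > 18980.75 → outlier.
27685 > 18980.75 → outlier.
All remaining values lie within [-1381.25, 18980.75].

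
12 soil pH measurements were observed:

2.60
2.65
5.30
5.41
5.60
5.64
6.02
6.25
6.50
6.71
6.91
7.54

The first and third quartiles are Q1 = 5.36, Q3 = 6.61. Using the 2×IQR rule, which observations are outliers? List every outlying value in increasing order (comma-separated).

2.60, 2.65

IQR = Q3 − Q1 = 6.61 − 5.36 = 1.25.
Lower fence = Q1 − 2·IQR = 5.36 − 2.50 = 2.86.
Upper fence = Q3 + 2·IQR = 6.61 + 2.50 = 9.11.
2.60 < 2.86 → outlier.
2.65 < 2.86 → outlier.
All remaining values lie within [2.86, 9.11].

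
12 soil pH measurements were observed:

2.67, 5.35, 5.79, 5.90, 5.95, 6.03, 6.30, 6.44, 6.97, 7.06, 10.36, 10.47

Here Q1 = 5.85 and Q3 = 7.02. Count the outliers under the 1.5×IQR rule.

3

IQR = 1.17; fences at 5.85 − 1.755 = 4.095 and 7.02 + 1.755 = 8.775.
Outside the cutoffs: 2.67, 10.36, 10.47.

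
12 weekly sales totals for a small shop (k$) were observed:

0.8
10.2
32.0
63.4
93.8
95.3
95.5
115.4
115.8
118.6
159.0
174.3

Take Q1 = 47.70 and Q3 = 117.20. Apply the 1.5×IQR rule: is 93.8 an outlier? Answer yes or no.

IQR = Q3 − Q1 = 117.20 − 47.70 = 69.50.
Lower fence = Q1 − 1.5·IQR = 47.70 − 104.25 = -56.55.
Upper fence = Q3 + 1.5·IQR = 117.20 + 104.25 = 221.45.
93.8 lies within [-56.55, 221.45].

no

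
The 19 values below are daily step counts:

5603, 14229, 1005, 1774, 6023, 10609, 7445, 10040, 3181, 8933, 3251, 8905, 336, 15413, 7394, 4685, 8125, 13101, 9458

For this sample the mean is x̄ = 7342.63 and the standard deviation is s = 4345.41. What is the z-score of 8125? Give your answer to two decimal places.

0.18

z = (8125 − 7342.63) / 4345.41 = 0.18.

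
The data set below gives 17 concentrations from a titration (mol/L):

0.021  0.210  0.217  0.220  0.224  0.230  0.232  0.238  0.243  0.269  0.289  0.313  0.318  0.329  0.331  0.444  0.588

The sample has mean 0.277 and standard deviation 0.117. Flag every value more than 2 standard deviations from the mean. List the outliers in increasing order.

0.021, 0.588

Cutoffs at x̄ ± 2s: 0.277 ± 2·0.117 = [0.043, 0.511].
0.021: z = -2.19, |z| > 2 → outlier.
0.588: z = 2.66, |z| > 2 → outlier.
Every other value lies within [0.043, 0.511].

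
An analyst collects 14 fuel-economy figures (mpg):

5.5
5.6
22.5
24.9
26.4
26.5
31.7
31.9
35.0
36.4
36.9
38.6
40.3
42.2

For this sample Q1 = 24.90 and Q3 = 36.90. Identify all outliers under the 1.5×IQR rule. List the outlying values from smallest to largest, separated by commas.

5.5, 5.6

IQR = Q3 − Q1 = 36.90 − 24.90 = 12.00.
Lower fence = Q1 − 1.5·IQR = 24.90 − 18.00 = 6.90.
Upper fence = Q3 + 1.5·IQR = 36.90 + 18.00 = 54.90.
5.5 < 6.90 → outlier.
5.6 < 6.90 → outlier.
All remaining values lie within [6.90, 54.90].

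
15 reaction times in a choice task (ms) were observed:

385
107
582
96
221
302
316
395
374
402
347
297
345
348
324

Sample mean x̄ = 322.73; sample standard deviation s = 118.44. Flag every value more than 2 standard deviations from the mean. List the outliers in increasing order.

Cutoffs at x̄ ± 2s: 322.73 ± 2·118.44 = [85.85, 559.61].
582: z = 2.19, |z| > 2 → outlier.
Every other value lies within [85.85, 559.61].

582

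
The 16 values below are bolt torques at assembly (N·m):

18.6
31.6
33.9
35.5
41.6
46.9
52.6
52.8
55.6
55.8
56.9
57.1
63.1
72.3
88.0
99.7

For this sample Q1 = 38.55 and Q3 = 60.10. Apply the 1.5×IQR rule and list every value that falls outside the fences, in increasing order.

IQR = Q3 − Q1 = 60.10 − 38.55 = 21.55.
Lower fence = Q1 − 1.5·IQR = 38.55 − 32.325 = 6.225.
Upper fence = Q3 + 1.5·IQR = 60.10 + 32.325 = 92.425.
99.7 > 92.425 → outlier.
All remaining values lie within [6.225, 92.425].

99.7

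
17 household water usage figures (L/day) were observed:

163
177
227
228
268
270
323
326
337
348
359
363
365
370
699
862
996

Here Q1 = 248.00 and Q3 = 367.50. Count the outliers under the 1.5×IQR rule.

3

IQR = 119.50; fences at 248.00 − 179.25 = 68.75 and 367.50 + 179.25 = 546.75.
Outside the cutoffs: 699, 862, 996.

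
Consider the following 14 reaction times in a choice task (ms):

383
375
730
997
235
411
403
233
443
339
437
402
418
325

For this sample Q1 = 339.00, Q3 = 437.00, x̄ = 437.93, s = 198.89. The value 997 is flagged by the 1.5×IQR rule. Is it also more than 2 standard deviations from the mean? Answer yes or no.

z = (997 − 437.93) / 198.89 = 2.81.
|z| = 2.81 > 2.

yes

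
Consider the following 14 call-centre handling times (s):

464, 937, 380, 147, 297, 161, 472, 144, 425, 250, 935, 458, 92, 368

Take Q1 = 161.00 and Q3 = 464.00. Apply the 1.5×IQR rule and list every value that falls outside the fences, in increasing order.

935, 937

IQR = Q3 − Q1 = 464.00 − 161.00 = 303.00.
Lower fence = Q1 − 1.5·IQR = 161.00 − 454.50 = -293.50.
Upper fence = Q3 + 1.5·IQR = 464.00 + 454.50 = 918.50.
935 > 918.50 → outlier.
937 > 918.50 → outlier.
All remaining values lie within [-293.50, 918.50].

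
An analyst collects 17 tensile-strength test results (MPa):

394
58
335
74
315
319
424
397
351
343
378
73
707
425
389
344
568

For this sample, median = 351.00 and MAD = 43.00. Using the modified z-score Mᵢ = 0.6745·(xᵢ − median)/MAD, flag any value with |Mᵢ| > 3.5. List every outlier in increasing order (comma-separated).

58, 73, 74, 707

|Mᵢ| > 3.5 ⇔ |xᵢ − 351.00| > 3.5·43.00/0.6745 = 223.13.
So outliers lie outside [127.87, 574.13].
58: M = -4.60 → outlier.
73: M = -4.36 → outlier.
74: M = -4.35 → outlier.
707: M = 5.58 → outlier.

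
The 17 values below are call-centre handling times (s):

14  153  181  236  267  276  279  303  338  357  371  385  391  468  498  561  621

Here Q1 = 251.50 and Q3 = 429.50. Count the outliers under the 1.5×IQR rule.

0

IQR = 178.00; fences at 251.50 − 267.00 = -15.50 and 429.50 + 267.00 = 696.50.
Every value lies within the cutoffs.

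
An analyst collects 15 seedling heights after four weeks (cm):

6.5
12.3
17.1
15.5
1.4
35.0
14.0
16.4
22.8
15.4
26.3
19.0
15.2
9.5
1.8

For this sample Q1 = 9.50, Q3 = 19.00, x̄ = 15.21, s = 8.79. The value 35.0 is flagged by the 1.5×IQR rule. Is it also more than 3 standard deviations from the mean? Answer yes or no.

no

z = (35.0 − 15.21) / 8.79 = 2.25.
|z| = 2.25 ≤ 3.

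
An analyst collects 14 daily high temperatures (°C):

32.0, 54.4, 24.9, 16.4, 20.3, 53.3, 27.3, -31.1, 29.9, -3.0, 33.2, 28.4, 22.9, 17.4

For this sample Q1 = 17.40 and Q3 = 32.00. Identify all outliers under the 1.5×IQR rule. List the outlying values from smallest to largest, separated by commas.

-31.1, 54.4

IQR = Q3 − Q1 = 32.00 − 17.40 = 14.60.
Lower fence = Q1 − 1.5·IQR = 17.40 − 21.90 = -4.50.
Upper fence = Q3 + 1.5·IQR = 32.00 + 21.90 = 53.90.
-31.1 < -4.50 → outlier.
54.4 > 53.90 → outlier.
All remaining values lie within [-4.50, 53.90].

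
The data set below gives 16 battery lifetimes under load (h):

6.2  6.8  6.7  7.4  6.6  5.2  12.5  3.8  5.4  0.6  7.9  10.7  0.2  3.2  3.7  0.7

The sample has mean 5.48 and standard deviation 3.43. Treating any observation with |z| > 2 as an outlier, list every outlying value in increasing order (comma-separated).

Cutoffs at x̄ ± 2s: 5.48 ± 2·3.43 = [-1.38, 12.34].
12.5: z = 2.05, |z| > 2 → outlier.
Every other value lies within [-1.38, 12.34].

12.5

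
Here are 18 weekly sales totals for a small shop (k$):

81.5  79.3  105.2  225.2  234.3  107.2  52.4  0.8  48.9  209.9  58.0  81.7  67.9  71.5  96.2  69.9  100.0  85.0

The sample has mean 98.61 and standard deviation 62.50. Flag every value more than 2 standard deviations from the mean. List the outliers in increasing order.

225.2, 234.3

Cutoffs at x̄ ± 2s: 98.61 ± 2·62.50 = [-26.39, 223.61].
225.2: z = 2.03, |z| > 2 → outlier.
234.3: z = 2.17, |z| > 2 → outlier.
Every other value lies within [-26.39, 223.61].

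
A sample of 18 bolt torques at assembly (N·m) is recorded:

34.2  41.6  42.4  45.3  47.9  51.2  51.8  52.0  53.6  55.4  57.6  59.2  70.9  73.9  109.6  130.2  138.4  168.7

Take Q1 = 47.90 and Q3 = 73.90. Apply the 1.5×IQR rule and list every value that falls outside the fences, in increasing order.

IQR = Q3 − Q1 = 73.90 − 47.90 = 26.00.
Lower fence = Q1 − 1.5·IQR = 47.90 − 39.00 = 8.90.
Upper fence = Q3 + 1.5·IQR = 73.90 + 39.00 = 112.90.
130.2 > 112.90 → outlier.
138.4 > 112.90 → outlier.
168.7 > 112.90 → outlier.
All remaining values lie within [8.90, 112.90].

130.2, 138.4, 168.7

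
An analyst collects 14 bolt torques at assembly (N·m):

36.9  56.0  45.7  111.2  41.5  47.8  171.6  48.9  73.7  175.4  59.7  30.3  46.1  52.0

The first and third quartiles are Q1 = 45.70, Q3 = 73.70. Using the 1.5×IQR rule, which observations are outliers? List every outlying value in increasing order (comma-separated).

IQR = Q3 − Q1 = 73.70 − 45.70 = 28.00.
Lower fence = Q1 − 1.5·IQR = 45.70 − 42.00 = 3.70.
Upper fence = Q3 + 1.5·IQR = 73.70 + 42.00 = 115.70.
171.6 > 115.70 → outlier.
175.4 > 115.70 → outlier.
All remaining values lie within [3.70, 115.70].

171.6, 175.4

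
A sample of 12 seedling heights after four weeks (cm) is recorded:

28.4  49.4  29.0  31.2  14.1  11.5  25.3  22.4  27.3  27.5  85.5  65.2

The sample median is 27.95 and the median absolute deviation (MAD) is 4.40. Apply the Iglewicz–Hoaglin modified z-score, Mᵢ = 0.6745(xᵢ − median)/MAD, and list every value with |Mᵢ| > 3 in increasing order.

|Mᵢ| > 3 ⇔ |xᵢ − 27.95| > 3·4.40/0.6745 = 19.57.
So outliers lie outside [8.38, 47.52].
49.4: M = 3.29 → outlier.
65.2: M = 5.71 → outlier.
85.5: M = 8.82 → outlier.

49.4, 65.2, 85.5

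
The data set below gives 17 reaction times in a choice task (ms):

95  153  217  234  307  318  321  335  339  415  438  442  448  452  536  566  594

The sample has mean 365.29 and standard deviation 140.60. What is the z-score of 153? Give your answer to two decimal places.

-1.51

z = (153 − 365.29) / 140.60 = -1.51.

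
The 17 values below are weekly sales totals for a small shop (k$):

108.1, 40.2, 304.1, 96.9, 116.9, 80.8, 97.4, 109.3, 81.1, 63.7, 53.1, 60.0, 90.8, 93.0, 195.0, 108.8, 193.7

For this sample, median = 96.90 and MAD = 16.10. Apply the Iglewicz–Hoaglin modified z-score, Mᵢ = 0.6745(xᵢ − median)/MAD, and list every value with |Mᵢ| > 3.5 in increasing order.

193.7, 195.0, 304.1

|Mᵢ| > 3.5 ⇔ |xᵢ − 96.90| > 3.5·16.10/0.6745 = 83.54.
So outliers lie outside [13.36, 180.44].
193.7: M = 4.06 → outlier.
195.0: M = 4.11 → outlier.
304.1: M = 8.68 → outlier.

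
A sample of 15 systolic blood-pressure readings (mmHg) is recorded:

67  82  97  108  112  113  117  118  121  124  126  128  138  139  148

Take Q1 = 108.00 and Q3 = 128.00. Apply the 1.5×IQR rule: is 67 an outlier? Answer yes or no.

yes

IQR = Q3 − Q1 = 128.00 − 108.00 = 20.00.
Lower fence = Q1 − 1.5·IQR = 108.00 − 30.00 = 78.00.
Upper fence = Q3 + 1.5·IQR = 128.00 + 30.00 = 158.00.
67 lies below the lower fence.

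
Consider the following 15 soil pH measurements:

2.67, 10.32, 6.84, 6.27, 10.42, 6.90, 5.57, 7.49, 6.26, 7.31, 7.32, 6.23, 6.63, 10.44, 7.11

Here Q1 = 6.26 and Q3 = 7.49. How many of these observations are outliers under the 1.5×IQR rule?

4

IQR = 1.23; fences at 6.26 − 1.845 = 4.415 and 7.49 + 1.845 = 9.335.
Outside the cutoffs: 2.67, 10.32, 10.42, 10.44.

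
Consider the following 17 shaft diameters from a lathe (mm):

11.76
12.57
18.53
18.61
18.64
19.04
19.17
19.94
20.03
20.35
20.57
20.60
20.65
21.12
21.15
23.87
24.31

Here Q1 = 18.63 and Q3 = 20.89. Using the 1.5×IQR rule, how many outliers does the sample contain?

3

IQR = 2.26; fences at 18.63 − 3.39 = 15.24 and 20.89 + 3.39 = 24.28.
Outside the cutoffs: 11.76, 12.57, 24.31.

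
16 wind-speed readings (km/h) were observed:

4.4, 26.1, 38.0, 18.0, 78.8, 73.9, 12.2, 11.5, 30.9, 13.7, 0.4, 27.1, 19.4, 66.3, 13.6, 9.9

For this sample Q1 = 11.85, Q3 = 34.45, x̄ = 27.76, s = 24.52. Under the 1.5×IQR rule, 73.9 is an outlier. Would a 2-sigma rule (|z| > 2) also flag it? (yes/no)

z = (73.9 − 27.76) / 24.52 = 1.88.
|z| = 1.88 ≤ 2.

no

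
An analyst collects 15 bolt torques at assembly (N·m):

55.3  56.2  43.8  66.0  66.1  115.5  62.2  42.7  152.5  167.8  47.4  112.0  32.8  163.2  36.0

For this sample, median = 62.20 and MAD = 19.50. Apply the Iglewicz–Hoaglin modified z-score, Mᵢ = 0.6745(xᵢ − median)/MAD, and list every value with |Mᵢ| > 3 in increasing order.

152.5, 163.2, 167.8

|Mᵢ| > 3 ⇔ |xᵢ − 62.20| > 3·19.50/0.6745 = 86.73.
So outliers lie outside [-24.53, 148.93].
152.5: M = 3.12 → outlier.
163.2: M = 3.49 → outlier.
167.8: M = 3.65 → outlier.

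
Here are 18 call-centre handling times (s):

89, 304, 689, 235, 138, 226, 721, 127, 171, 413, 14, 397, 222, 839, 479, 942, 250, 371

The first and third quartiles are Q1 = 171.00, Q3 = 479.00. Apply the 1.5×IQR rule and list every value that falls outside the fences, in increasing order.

942

IQR = Q3 − Q1 = 479.00 − 171.00 = 308.00.
Lower fence = Q1 − 1.5·IQR = 171.00 − 462.00 = -291.00.
Upper fence = Q3 + 1.5·IQR = 479.00 + 462.00 = 941.00.
942 > 941.00 → outlier.
All remaining values lie within [-291.00, 941.00].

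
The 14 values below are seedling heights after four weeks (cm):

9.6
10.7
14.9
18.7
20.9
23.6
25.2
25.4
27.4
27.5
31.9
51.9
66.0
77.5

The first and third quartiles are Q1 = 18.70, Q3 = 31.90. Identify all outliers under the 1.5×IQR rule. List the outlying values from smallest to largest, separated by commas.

51.9, 66.0, 77.5

IQR = Q3 − Q1 = 31.90 − 18.70 = 13.20.
Lower fence = Q1 − 1.5·IQR = 18.70 − 19.80 = -1.10.
Upper fence = Q3 + 1.5·IQR = 31.90 + 19.80 = 51.70.
51.9 > 51.70 → outlier.
66.0 > 51.70 → outlier.
77.5 > 51.70 → outlier.
All remaining values lie within [-1.10, 51.70].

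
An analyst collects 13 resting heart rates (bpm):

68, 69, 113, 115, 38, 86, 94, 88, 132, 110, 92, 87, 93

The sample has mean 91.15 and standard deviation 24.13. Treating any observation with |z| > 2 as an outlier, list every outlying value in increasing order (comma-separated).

Cutoffs at x̄ ± 2s: 91.15 ± 2·24.13 = [42.89, 139.41].
38: z = -2.20, |z| > 2 → outlier.
Every other value lies within [42.89, 139.41].

38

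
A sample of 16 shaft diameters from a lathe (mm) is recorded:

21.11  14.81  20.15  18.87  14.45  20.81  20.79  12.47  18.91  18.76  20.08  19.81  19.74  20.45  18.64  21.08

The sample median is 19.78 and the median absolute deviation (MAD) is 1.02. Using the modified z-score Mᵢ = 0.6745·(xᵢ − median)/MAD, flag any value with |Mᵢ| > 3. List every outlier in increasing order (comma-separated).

12.47, 14.45, 14.81

|Mᵢ| > 3 ⇔ |xᵢ − 19.78| > 3·1.02/0.6745 = 4.54.
So outliers lie outside [15.24, 24.32].
12.47: M = -4.83 → outlier.
14.45: M = -3.52 → outlier.
14.81: M = -3.29 → outlier.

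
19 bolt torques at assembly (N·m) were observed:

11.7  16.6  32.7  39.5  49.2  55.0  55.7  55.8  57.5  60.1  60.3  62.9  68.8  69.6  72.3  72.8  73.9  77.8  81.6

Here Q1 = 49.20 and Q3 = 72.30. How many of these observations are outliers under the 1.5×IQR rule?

IQR = 23.10; fences at 49.20 − 34.65 = 14.55 and 72.30 + 34.65 = 106.95.
Outside the cutoffs: 11.7.

1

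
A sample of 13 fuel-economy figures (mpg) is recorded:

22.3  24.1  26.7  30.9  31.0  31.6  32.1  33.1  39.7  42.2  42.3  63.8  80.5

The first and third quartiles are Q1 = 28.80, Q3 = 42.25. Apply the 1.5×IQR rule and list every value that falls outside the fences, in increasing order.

IQR = Q3 − Q1 = 42.25 − 28.80 = 13.45.
Lower fence = Q1 − 1.5·IQR = 28.80 − 20.175 = 8.625.
Upper fence = Q3 + 1.5·IQR = 42.25 + 20.175 = 62.425.
63.8 > 62.425 → outlier.
80.5 > 62.425 → outlier.
All remaining values lie within [8.625, 62.425].

63.8, 80.5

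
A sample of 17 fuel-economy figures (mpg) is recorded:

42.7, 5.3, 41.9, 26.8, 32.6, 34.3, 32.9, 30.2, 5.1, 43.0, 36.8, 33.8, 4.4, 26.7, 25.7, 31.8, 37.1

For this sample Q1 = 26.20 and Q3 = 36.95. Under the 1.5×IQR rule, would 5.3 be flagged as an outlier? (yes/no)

yes

IQR = Q3 − Q1 = 36.95 − 26.20 = 10.75.
Lower fence = Q1 − 1.5·IQR = 26.20 − 16.125 = 10.075.
Upper fence = Q3 + 1.5·IQR = 36.95 + 16.125 = 53.075.
5.3 lies below the lower fence.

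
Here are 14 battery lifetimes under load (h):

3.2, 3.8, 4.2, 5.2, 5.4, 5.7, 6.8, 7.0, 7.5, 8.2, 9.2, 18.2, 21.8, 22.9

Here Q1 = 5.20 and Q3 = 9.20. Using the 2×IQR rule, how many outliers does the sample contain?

IQR = 4.00; fences at 5.20 − 8.00 = -2.80 and 9.20 + 8.00 = 17.20.
Outside the cutoffs: 18.2, 21.8, 22.9.

3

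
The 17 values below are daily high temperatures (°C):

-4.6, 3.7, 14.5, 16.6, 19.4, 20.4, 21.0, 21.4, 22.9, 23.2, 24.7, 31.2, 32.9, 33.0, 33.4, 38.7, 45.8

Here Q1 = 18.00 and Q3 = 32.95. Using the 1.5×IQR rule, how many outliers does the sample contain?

1

IQR = 14.95; fences at 18.00 − 22.425 = -4.425 and 32.95 + 22.425 = 55.375.
Outside the cutoffs: -4.6.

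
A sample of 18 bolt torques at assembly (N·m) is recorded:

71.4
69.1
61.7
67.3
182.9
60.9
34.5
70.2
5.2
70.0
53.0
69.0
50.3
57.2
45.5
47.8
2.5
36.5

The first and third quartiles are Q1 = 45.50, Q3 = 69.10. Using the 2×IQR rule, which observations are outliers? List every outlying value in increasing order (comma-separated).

182.9

IQR = Q3 − Q1 = 69.10 − 45.50 = 23.60.
Lower fence = Q1 − 2·IQR = 45.50 − 47.20 = -1.70.
Upper fence = Q3 + 2·IQR = 69.10 + 47.20 = 116.30.
182.9 > 116.30 → outlier.
All remaining values lie within [-1.70, 116.30].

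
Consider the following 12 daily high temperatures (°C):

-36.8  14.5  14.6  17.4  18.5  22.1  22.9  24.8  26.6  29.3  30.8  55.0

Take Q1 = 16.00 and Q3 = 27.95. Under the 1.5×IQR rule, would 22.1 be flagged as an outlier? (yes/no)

no

IQR = Q3 − Q1 = 27.95 − 16.00 = 11.95.
Lower fence = Q1 − 1.5·IQR = 16.00 − 17.925 = -1.925.
Upper fence = Q3 + 1.5·IQR = 27.95 + 17.925 = 45.875.
22.1 lies within [-1.925, 45.875].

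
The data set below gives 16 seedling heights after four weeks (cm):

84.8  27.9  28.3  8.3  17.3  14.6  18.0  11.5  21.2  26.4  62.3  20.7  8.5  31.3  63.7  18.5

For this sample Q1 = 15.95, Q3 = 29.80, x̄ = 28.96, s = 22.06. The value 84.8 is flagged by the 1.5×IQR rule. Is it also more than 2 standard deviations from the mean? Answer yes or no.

yes

z = (84.8 − 28.96) / 22.06 = 2.53.
|z| = 2.53 > 2.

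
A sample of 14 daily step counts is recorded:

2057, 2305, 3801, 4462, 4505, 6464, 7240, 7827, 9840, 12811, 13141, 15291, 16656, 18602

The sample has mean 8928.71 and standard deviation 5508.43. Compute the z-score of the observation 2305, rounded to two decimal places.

z = (2305 − 8928.71) / 5508.43 = -1.20.

-1.20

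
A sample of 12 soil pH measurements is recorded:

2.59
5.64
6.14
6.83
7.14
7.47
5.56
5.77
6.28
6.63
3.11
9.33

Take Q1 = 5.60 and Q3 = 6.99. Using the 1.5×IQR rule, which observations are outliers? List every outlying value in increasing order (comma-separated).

2.59, 3.11, 9.33

IQR = Q3 − Q1 = 6.99 − 5.60 = 1.39.
Lower fence = Q1 − 1.5·IQR = 5.60 − 2.085 = 3.515.
Upper fence = Q3 + 1.5·IQR = 6.99 + 2.085 = 9.075.
2.59 < 3.515 → outlier.
3.11 < 3.515 → outlier.
9.33 > 9.075 → outlier.
All remaining values lie within [3.515, 9.075].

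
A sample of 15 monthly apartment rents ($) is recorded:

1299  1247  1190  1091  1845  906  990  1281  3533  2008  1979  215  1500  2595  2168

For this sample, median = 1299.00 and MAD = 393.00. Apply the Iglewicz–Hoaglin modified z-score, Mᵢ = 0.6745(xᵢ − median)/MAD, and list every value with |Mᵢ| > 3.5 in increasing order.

3533

|Mᵢ| > 3.5 ⇔ |xᵢ − 1299.00| > 3.5·393.00/0.6745 = 2039.29.
So outliers lie outside [-740.29, 3338.29].
3533: M = 3.83 → outlier.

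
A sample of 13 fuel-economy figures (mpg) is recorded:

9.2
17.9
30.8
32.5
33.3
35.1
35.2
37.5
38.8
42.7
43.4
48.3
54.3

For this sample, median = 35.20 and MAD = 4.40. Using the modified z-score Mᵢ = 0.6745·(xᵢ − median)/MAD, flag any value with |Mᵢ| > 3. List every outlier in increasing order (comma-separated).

9.2

|Mᵢ| > 3 ⇔ |xᵢ − 35.20| > 3·4.40/0.6745 = 19.57.
So outliers lie outside [15.63, 54.77].
9.2: M = -3.99 → outlier.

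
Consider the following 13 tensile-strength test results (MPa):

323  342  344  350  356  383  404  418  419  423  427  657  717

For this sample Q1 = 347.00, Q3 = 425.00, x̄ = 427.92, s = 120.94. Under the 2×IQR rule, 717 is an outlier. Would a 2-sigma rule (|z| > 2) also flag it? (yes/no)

yes

z = (717 − 427.92) / 120.94 = 2.39.
|z| = 2.39 > 2.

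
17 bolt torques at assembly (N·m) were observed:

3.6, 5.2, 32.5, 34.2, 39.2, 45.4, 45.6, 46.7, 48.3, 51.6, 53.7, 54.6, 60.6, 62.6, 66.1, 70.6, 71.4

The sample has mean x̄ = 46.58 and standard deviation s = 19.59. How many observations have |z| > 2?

Cutoffs: x̄ ± 2s = [7.40, 85.76].
Outside the cutoffs: 3.6, 5.2.

2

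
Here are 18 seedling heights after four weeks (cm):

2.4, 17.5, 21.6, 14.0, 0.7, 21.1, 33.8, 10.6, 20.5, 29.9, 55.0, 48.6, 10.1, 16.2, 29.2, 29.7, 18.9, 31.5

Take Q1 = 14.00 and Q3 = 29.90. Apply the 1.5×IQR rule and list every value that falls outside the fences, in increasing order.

IQR = Q3 − Q1 = 29.90 − 14.00 = 15.90.
Lower fence = Q1 − 1.5·IQR = 14.00 − 23.85 = -9.85.
Upper fence = Q3 + 1.5·IQR = 29.90 + 23.85 = 53.75.
55.0 > 53.75 → outlier.
All remaining values lie within [-9.85, 53.75].

55.0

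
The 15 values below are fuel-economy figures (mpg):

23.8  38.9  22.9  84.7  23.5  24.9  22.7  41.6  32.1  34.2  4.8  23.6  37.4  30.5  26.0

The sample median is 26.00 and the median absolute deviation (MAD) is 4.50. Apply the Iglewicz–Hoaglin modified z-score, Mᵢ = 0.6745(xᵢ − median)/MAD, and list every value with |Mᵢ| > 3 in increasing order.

4.8, 84.7

|Mᵢ| > 3 ⇔ |xᵢ − 26.00| > 3·4.50/0.6745 = 20.01.
So outliers lie outside [5.99, 46.01].
4.8: M = -3.18 → outlier.
84.7: M = 8.80 → outlier.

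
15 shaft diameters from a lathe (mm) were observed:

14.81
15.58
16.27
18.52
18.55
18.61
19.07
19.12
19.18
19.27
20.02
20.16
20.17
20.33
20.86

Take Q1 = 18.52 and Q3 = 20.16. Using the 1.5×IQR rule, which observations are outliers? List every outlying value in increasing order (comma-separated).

14.81, 15.58

IQR = Q3 − Q1 = 20.16 − 18.52 = 1.64.
Lower fence = Q1 − 1.5·IQR = 18.52 − 2.46 = 16.06.
Upper fence = Q3 + 1.5·IQR = 20.16 + 2.46 = 22.62.
14.81 < 16.06 → outlier.
15.58 < 16.06 → outlier.
All remaining values lie within [16.06, 22.62].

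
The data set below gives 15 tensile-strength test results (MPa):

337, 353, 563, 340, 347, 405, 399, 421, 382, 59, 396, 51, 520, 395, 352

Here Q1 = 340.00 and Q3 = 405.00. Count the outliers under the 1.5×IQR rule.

IQR = 65.00; fences at 340.00 − 97.50 = 242.50 and 405.00 + 97.50 = 502.50.
Outside the cutoffs: 51, 59, 520, 563.

4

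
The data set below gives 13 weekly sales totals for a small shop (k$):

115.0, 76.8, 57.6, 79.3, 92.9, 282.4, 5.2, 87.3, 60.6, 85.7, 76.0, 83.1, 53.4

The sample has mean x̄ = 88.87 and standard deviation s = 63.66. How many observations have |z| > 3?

1

Cutoffs: x̄ ± 3s = [-102.11, 279.85].
Outside the cutoffs: 282.4.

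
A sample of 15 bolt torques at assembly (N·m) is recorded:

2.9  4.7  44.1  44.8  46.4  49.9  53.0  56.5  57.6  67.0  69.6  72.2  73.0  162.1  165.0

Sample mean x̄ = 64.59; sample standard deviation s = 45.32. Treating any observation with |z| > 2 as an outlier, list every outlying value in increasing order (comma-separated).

162.1, 165.0

Cutoffs at x̄ ± 2s: 64.59 ± 2·45.32 = [-26.05, 155.23].
162.1: z = 2.15, |z| > 2 → outlier.
165.0: z = 2.22, |z| > 2 → outlier.
Every other value lies within [-26.05, 155.23].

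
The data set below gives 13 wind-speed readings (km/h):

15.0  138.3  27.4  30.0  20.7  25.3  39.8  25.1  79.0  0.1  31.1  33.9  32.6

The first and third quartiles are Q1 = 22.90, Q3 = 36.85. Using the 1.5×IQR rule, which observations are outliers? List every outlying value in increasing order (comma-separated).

0.1, 79.0, 138.3

IQR = Q3 − Q1 = 36.85 − 22.90 = 13.95.
Lower fence = Q1 − 1.5·IQR = 22.90 − 20.925 = 1.975.
Upper fence = Q3 + 1.5·IQR = 36.85 + 20.925 = 57.775.
0.1 < 1.975 → outlier.
79.0 > 57.775 → outlier.
138.3 > 57.775 → outlier.
All remaining values lie within [1.975, 57.775].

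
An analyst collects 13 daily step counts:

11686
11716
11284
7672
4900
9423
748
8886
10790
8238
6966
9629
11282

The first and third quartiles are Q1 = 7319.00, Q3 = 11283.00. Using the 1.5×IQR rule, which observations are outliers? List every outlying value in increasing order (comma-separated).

748

IQR = Q3 − Q1 = 11283.00 − 7319.00 = 3964.00.
Lower fence = Q1 − 1.5·IQR = 7319.00 − 5946.00 = 1373.00.
Upper fence = Q3 + 1.5·IQR = 11283.00 + 5946.00 = 17229.00.
748 < 1373.00 → outlier.
All remaining values lie within [1373.00, 17229.00].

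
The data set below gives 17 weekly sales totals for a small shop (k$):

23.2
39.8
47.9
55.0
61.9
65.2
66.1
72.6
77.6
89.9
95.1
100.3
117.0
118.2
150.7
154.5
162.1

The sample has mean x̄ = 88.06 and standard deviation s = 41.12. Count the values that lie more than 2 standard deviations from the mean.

0

Cutoffs: x̄ ± 2s = [5.82, 170.30].
Every value lies within the cutoffs.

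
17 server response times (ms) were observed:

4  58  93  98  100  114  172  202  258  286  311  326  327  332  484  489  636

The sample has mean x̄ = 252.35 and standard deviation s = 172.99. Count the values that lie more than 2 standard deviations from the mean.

1

Cutoffs: x̄ ± 2s = [-93.63, 598.33].
Outside the cutoffs: 636.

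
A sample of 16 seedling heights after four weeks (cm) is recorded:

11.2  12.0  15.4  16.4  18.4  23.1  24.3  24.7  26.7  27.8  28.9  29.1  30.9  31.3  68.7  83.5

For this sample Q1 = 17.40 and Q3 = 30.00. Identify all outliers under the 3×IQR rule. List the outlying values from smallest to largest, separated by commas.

IQR = Q3 − Q1 = 30.00 − 17.40 = 12.60.
Lower fence = Q1 − 3·IQR = 17.40 − 37.80 = -20.40.
Upper fence = Q3 + 3·IQR = 30.00 + 37.80 = 67.80.
68.7 > 67.80 → outlier.
83.5 > 67.80 → outlier.
All remaining values lie within [-20.40, 67.80].

68.7, 83.5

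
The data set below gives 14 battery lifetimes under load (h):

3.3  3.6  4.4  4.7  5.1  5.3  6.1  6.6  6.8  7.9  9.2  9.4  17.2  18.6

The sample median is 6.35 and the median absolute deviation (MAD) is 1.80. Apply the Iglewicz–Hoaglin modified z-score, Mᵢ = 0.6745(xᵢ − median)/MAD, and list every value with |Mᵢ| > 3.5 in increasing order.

|Mᵢ| > 3.5 ⇔ |xᵢ − 6.35| > 3.5·1.80/0.6745 = 9.34.
So outliers lie outside [-2.99, 15.69].
17.2: M = 4.07 → outlier.
18.6: M = 4.59 → outlier.

17.2, 18.6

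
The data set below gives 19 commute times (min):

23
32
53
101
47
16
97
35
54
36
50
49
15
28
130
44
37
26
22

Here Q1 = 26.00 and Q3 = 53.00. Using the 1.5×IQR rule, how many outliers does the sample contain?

3

IQR = 27.00; fences at 26.00 − 40.50 = -14.50 and 53.00 + 40.50 = 93.50.
Outside the cutoffs: 97, 101, 130.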